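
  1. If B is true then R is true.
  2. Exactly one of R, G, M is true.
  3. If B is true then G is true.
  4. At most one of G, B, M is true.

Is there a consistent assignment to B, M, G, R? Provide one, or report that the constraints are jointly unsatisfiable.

B = False; M = False; G = True; R = False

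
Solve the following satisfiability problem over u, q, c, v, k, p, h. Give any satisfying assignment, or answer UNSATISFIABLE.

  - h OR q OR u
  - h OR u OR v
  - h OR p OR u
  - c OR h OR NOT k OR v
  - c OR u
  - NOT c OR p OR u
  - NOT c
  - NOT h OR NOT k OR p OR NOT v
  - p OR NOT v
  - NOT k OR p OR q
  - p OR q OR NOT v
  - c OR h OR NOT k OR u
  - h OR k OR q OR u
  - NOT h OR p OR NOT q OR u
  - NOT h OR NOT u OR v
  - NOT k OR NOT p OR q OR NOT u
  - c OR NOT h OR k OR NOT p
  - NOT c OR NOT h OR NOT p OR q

Unit clause (NOT c) forces c = False.
In (c OR u) only u is left, so u = True.
Set q = False.
Set v = True.
  then (p OR NOT v) forces p = True.
  then (NOT k OR NOT p OR q OR NOT u) forces k = False.
  then (c OR NOT h OR k OR NOT p) forces h = False.
All clauses satisfied.

u = True, q = False, c = False, v = True, k = False, p = True, h = False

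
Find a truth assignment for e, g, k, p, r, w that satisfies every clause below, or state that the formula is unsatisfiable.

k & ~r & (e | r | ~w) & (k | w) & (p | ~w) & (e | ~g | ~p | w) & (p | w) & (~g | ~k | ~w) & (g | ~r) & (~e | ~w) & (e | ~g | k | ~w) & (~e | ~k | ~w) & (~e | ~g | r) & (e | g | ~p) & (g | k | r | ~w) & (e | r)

Unit clause (k) forces k = True.
Unit clause (~r) forces r = False.
In (e | r) only e is left, so e = True.
In (~e | ~w) only ~w is left, so w = False.
In (~e | ~g | r) only ~g is left, so g = False.
In (p | w) only p is left, so p = True.
All clauses satisfied.

e = True, g = False, k = True, p = True, r = False, w = False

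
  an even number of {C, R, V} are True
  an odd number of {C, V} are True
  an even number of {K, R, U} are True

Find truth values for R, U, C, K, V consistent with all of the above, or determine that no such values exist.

R=T, U=F, C=F, K=T, V=T

{C, R, V}: 2 true → even ✓
{C, V}: 1 true → odd ✓
{K, R, U}: 2 true → even ✓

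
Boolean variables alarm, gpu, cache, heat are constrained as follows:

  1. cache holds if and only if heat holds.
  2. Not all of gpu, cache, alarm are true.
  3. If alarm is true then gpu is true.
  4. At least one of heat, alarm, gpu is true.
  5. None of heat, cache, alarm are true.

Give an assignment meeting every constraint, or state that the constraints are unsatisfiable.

alarm=F, gpu=T, cache=F, heat=F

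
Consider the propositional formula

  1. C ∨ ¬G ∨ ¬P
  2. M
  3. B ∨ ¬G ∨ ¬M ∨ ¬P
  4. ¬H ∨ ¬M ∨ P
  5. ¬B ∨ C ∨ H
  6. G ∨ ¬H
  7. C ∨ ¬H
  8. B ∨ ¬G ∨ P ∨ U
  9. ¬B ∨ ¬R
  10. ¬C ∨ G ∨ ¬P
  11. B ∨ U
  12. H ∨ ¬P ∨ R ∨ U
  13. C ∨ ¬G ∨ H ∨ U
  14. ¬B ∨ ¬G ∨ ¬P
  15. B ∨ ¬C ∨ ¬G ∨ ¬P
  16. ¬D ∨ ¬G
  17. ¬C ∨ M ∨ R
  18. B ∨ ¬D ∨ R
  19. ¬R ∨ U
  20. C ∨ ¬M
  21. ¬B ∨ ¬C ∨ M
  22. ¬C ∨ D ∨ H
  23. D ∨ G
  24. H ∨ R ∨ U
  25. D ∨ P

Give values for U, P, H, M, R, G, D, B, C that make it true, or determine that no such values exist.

U=T; P=F; H=F; M=T; R=F; G=F; D=T; B=T; C=T

Unit clause (M) forces M = True.
In (C ∨ ¬M) only C is left, so C = True.
Set U = True.
Try P = True:
  (¬C ∨ G ∨ ¬P) forces G = True.
  (B ∨ ¬G ∨ ¬M ∨ ¬P) forces B = True.
  clause (¬B ∨ ¬G ∨ ¬P) is falsified — backtrack.
So P = False.
  then (¬H ∨ ¬M ∨ P) forces H = False.
  then (¬C ∨ D ∨ H) forces D = True.
  then (¬D ∨ ¬G) forces G = False.
Set R = False.
  then (B ∨ ¬D ∨ R) forces B = True.
All clauses satisfied.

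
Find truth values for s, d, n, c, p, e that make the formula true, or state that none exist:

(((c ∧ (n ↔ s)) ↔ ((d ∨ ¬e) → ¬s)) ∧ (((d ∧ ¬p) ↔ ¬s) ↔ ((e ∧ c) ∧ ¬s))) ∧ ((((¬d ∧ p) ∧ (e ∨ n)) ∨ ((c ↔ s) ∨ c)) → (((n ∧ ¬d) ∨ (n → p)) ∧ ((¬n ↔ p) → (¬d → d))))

s = False, d = False, n = False, c = True, p = False, e = False

  ((c ∧ (n ↔ s)) ↔ ((d ∨ ¬e) → ¬s)) ∧ (((d ∧ ¬p) ↔ ¬s) ↔ ((e ∧ c) ∧ ¬s)) = True
    (c ∧ (n ↔ s)) ↔ ((d ∨ ¬e) → ¬s) = True
      c ∧ (n ↔ s) = True
        n ↔ s = True
      (d ∨ ¬e) → ¬s = True
        d ∨ ¬e = True
          ¬e = True
        ¬s = True
    ((d ∧ ¬p) ↔ ¬s) ↔ ((e ∧ c) ∧ ¬s) = True
      (d ∧ ¬p) ↔ ¬s = False
        d ∧ ¬p = False
          ¬p = True
        ¬s = True
      (e ∧ c) ∧ ¬s = False
        e ∧ c = False
        ¬s = True
  (((¬d ∧ p) ∧ (e ∨ n)) ∨ ((c ↔ s) ∨ c)) → (((n ∧ ¬d) ∨ (n → p)) ∧ ((¬n ↔ p) → (¬d → d))) = True
    ((¬d ∧ p) ∧ (e ∨ n)) ∨ ((c ↔ s) ∨ c) = True
      (¬d ∧ p) ∧ (e ∨ n) = False
        ¬d ∧ p = False
          ¬d = True
        e ∨ n = False
      (c ↔ s) ∨ c = True
        c ↔ s = False
    ((n ∧ ¬d) ∨ (n → p)) ∧ ((¬n ↔ p) → (¬d → d)) = True
      (n ∧ ¬d) ∨ (n → p) = True
        n ∧ ¬d = False
          ¬d = True
        n → p = True
      (¬n ↔ p) → (¬d → d) = True
        ¬n ↔ p = False
          ¬n = True
        ¬d → d = False
          ¬d = True
Both conjuncts True, so the formula holds.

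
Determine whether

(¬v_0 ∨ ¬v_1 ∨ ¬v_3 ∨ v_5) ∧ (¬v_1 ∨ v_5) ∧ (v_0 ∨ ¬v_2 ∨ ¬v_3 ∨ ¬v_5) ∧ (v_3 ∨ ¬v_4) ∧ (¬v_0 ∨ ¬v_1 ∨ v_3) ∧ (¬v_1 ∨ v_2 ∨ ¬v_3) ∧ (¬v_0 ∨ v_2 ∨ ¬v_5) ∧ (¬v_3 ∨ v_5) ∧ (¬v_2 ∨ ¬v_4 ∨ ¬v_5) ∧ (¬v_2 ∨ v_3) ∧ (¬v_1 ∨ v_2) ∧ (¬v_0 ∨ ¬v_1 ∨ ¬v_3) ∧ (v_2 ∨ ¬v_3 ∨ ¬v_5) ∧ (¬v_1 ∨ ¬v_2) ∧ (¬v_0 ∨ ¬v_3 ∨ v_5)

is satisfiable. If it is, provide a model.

v_0=T, v_1=F, v_2=F, v_3=F, v_4=F, v_5=F

Set v_0 = True.
Set v_1 = False.
Set v_2 = False.
  then (¬v_0 ∨ v_2 ∨ ¬v_5) forces v_5 = False.
  then (¬v_3 ∨ v_5) forces v_3 = False.
  then (v_3 ∨ ¬v_4) forces v_4 = False.
All clauses satisfied.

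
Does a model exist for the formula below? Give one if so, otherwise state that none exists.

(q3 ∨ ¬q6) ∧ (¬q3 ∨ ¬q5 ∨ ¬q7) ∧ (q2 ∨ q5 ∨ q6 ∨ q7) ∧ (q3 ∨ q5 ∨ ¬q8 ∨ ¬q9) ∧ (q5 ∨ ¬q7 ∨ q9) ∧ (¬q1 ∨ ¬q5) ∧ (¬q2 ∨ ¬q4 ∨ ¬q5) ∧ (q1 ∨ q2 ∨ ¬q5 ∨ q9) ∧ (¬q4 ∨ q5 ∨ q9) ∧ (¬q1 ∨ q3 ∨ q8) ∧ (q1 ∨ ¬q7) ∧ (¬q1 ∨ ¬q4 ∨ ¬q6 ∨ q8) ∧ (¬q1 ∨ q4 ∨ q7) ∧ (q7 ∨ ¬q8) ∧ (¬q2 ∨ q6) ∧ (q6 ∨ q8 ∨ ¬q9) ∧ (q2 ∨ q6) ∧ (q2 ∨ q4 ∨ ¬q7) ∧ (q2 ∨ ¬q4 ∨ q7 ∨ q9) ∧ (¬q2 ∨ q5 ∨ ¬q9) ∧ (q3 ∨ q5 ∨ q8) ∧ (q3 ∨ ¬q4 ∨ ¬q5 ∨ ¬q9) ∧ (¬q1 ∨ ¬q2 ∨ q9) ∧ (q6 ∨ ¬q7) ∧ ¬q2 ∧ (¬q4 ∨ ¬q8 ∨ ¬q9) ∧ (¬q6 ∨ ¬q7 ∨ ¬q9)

Unit clause (¬q2) forces q2 = False.
In (q2 ∨ q6) only q6 is left, so q6 = True.
In (q3 ∨ ¬q6) only q3 is left, so q3 = True.
Set q1 = False.
  then (q1 ∨ ¬q7) forces q7 = False.
  then (q7 ∨ ¬q8) forces q8 = False.
Set q4 = True.
  then (q2 ∨ ¬q4 ∨ q7 ∨ q9) forces q9 = True.
Set q5 = False.
All clauses satisfied.

q1 = False; q2 = False; q3 = True; q4 = True; q5 = False; q6 = True; q7 = False; q8 = False; q9 = True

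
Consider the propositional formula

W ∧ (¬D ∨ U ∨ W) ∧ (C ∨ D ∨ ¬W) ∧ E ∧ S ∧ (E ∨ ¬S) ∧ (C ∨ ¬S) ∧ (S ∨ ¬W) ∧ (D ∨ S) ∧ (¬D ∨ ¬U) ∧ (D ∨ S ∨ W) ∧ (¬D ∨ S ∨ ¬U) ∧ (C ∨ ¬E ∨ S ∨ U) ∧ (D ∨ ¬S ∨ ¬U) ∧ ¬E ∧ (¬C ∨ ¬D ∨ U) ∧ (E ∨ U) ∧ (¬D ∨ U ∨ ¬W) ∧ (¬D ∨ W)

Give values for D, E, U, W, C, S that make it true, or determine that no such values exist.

No satisfying assignment exists.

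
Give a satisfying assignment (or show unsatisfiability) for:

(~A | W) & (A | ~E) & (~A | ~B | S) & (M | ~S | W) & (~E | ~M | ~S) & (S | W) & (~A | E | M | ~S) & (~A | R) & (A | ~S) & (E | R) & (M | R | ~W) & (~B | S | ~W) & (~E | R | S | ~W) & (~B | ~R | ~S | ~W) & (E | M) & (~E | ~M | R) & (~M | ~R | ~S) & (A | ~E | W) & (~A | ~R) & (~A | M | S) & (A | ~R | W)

B = False, S = False, E = False, W = True, A = False, R = True, M = True

Set B = False.
Try S = True:
  (A | ~S) forces A = True.
  (~A | W) forces W = True.
  (~A | R) forces R = True.
  clause (~A | ~R) is falsified — backtrack.
So S = False.
  then (S | W) forces W = True.
Try E = True:
  (A | ~E) forces A = True.
  (~A | R) forces R = True.
  clause (~A | ~R) is falsified — backtrack.
So E = False.
  then (E | R) forces R = True.
  then (E | M) forces M = True.
  then (~A | ~R) forces A = False.
All clauses satisfied.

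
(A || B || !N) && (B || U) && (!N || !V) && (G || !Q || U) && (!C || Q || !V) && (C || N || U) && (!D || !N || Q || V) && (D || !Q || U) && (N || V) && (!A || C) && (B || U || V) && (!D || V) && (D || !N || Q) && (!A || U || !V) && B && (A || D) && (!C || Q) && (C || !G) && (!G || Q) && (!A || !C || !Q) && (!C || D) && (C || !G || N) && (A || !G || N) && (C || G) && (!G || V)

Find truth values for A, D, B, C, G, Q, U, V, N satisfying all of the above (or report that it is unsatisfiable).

Unit clause (B) forces B = True.
Try A = True:
  (!A || C) forces C = True.
  (!C || Q) forces Q = True.
  clause (!A || !C || !Q) is falsified — backtrack.
So A = False.
  then (A || D) forces D = True.
  then (!D || V) forces V = True.
  then (!N || !V) forces N = False.
  then (A || !G || N) forces G = False.
  then (C || G) forces C = True.
  then (!C || Q || !V) forces Q = True.
  then (G || !Q || U) forces U = True.
All clauses satisfied.

A=F, D=T, B=T, C=T, G=F, Q=T, U=T, V=T, N=F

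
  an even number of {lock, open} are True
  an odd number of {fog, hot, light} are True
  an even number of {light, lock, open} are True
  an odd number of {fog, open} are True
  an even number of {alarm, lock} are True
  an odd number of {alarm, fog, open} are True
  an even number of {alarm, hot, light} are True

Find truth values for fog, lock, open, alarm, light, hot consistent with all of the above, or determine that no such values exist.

fog: True, lock: False, open: False, alarm: False, light: False, hot: False

{lock, open}: 0 true → even ✓
{fog, hot, light}: 1 true → odd ✓
{light, lock, open}: 0 true → even ✓
{fog, open}: 1 true → odd ✓
{alarm, lock}: 0 true → even ✓
{alarm, fog, open}: 1 true → odd ✓
{alarm, hot, light}: 0 true → even ✓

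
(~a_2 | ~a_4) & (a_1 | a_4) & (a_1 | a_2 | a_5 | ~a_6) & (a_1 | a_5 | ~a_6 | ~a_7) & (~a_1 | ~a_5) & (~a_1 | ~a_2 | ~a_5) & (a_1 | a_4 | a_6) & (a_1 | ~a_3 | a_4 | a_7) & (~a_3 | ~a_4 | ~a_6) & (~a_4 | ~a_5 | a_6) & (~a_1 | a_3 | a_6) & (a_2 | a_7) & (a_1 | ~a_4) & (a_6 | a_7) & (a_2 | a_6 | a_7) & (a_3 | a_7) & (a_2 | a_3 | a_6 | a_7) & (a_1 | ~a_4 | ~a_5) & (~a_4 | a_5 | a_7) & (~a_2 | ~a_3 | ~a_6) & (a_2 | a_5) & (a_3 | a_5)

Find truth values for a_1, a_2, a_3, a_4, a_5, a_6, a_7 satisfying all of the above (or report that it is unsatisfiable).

a_1 = True, a_2 = True, a_3 = True, a_4 = False, a_5 = False, a_6 = False, a_7 = True

Try a_1 = False:
  (a_1 | a_4) forces a_4 = True.
  clause (a_1 | ~a_4) is falsified — backtrack.
So a_1 = True.
  then (~a_1 | ~a_5) forces a_5 = False.
  then (a_2 | a_5) forces a_2 = True.
  then (a_3 | a_5) forces a_3 = True.
  then (~a_2 | ~a_4) forces a_4 = False.
  then (~a_2 | ~a_3 | ~a_6) forces a_6 = False.
  then (a_6 | a_7) forces a_7 = True.
All clauses satisfied.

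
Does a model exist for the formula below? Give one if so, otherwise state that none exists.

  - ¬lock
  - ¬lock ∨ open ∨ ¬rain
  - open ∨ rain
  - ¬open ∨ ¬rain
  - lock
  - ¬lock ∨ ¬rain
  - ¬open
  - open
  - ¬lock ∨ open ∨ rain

Case open = True:
  Clause (¬open) is falsified — contradiction.
Case open = False:
  Clause (open) is falsified — contradiction.
Both cases fail, so the formula is unsatisfiable.

UNSATISFIABLE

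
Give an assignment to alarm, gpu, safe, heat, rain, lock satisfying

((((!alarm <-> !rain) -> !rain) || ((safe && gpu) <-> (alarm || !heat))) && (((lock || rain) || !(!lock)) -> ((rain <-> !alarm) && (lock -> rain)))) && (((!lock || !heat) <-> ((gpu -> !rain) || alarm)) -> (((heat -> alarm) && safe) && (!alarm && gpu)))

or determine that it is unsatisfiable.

alarm = False; gpu = True; safe = False; heat = False; rain = True; lock = False

  (((!alarm <-> !rain) -> !rain) || ((safe && gpu) <-> (alarm || !heat))) && (((lock || rain) || !(!lock)) -> ((rain <-> !alarm) && (lock -> rain))) = True
    ((!alarm <-> !rain) -> !rain) || ((safe && gpu) <-> (alarm || !heat)) = True
      (!alarm <-> !rain) -> !rain = True
        !alarm <-> !rain = False
          !alarm = True
          !rain = False
        !rain = False
      (safe && gpu) <-> (alarm || !heat) = False
        safe && gpu = False
        alarm || !heat = True
          !heat = True
    ((lock || rain) || !(!lock)) -> ((rain <-> !alarm) && (lock -> rain)) = True
      (lock || rain) || !(!lock) = True
        lock || rain = True
        !(!lock) = False
          !lock = True
      (rain <-> !alarm) && (lock -> rain) = True
        rain <-> !alarm = True
          !alarm = True
        lock -> rain = True
  ((!lock || !heat) <-> ((gpu -> !rain) || alarm)) -> (((heat -> alarm) && safe) && (!alarm && gpu)) = True
    (!lock || !heat) <-> ((gpu -> !rain) || alarm) = False
      !lock || !heat = True
        !lock = True
        !heat = True
      (gpu -> !rain) || alarm = False
        gpu -> !rain = False
          !rain = False
    ((heat -> alarm) && safe) && (!alarm && gpu) = False
      (heat -> alarm) && safe = False
        heat -> alarm = True
      !alarm && gpu = True
        !alarm = True
Both conjuncts True, so the formula holds.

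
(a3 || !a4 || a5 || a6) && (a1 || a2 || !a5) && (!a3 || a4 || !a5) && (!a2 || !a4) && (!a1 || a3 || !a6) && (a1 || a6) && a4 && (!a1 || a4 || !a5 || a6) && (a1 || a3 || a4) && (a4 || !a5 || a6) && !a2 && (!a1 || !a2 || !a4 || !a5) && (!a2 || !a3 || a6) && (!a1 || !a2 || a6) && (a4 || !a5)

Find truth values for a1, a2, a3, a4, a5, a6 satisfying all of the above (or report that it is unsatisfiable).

Unit clause (a4) forces a4 = True.
Unit clause (!a2) forces a2 = False.
Set a1 = True.
Set a3 = True.
Set a5 = False.
Set a6 = True.
All clauses satisfied.

a1 = True, a2 = False, a3 = True, a4 = True, a5 = False, a6 = True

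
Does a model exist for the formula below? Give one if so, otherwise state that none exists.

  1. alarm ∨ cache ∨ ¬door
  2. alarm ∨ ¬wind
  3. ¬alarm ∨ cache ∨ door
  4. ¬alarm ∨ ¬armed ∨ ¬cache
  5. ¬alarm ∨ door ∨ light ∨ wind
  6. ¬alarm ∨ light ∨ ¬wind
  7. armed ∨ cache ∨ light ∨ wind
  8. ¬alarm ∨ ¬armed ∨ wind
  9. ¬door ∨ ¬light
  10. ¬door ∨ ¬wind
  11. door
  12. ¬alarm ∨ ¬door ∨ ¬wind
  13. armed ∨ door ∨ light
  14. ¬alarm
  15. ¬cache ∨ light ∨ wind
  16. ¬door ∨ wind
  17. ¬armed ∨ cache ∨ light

Case alarm = True:
  Clause (¬alarm) is falsified — contradiction.
Case alarm = False:
  (alarm ∨ ¬wind) forces wind = False.
  (door) forces door = True.
  Clause (¬door ∨ wind) is falsified — contradiction.
Both cases fail, so the formula is unsatisfiable.

Unsatisfiable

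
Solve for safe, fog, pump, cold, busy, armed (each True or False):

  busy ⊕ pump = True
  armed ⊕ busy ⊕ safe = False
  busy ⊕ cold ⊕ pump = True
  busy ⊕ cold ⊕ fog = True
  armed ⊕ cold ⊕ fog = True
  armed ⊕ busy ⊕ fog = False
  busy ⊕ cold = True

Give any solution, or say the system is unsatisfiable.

safe = False; fog = False; pump = False; cold = False; busy = True; armed = True

busy ⊕ pump = T ⊕ F = True ✓
armed ⊕ busy ⊕ safe = T ⊕ T ⊕ F = False ✓
busy ⊕ cold ⊕ pump = T ⊕ F ⊕ F = True ✓
busy ⊕ cold ⊕ fog = T ⊕ F ⊕ F = True ✓
armed ⊕ cold ⊕ fog = T ⊕ F ⊕ F = True ✓
armed ⊕ busy ⊕ fog = T ⊕ T ⊕ F = False ✓
busy ⊕ cold = T ⊕ F = True ✓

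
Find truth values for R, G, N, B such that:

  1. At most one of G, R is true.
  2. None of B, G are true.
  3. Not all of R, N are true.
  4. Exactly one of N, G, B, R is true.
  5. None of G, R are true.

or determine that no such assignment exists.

R: False; G: False; N: True; B: False

  (1) {G, R}: 0 true — at most one ✓
  (2) {B, G}: 0 true — none ✓
  (3) {R, N}: 1/2 true — not all ✓
  (4) {N, G, B, R}: 1 true — exactly one ✓
  (5) {G, R}: 0 true — none ✓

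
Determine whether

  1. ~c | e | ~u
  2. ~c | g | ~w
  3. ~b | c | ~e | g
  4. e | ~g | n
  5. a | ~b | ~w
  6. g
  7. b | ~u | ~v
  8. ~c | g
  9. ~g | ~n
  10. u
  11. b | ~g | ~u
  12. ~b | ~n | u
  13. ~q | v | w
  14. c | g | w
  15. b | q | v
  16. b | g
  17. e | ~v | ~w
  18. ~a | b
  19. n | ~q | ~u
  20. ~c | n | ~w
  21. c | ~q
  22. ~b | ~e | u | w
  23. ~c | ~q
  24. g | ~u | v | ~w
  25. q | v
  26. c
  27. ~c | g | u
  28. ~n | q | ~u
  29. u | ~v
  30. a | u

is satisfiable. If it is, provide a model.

Unit clause (g) forces g = True.
In (~g | ~n) only ~n is left, so n = False.
Unit clause (u) forces u = True.
In (b | ~g | ~u) only b is left, so b = True.
In (n | ~q | ~u) only ~q is left, so q = False.
In (q | v) only v is left, so v = True.
Unit clause (c) forces c = True.
In (~c | e | ~u) only e is left, so e = True.
In (~c | n | ~w) only ~w is left, so w = False.
Set a = True.
All clauses satisfied.

c=T, w=F, u=T, b=T, v=T, g=T, a=T, q=F, n=F, e=T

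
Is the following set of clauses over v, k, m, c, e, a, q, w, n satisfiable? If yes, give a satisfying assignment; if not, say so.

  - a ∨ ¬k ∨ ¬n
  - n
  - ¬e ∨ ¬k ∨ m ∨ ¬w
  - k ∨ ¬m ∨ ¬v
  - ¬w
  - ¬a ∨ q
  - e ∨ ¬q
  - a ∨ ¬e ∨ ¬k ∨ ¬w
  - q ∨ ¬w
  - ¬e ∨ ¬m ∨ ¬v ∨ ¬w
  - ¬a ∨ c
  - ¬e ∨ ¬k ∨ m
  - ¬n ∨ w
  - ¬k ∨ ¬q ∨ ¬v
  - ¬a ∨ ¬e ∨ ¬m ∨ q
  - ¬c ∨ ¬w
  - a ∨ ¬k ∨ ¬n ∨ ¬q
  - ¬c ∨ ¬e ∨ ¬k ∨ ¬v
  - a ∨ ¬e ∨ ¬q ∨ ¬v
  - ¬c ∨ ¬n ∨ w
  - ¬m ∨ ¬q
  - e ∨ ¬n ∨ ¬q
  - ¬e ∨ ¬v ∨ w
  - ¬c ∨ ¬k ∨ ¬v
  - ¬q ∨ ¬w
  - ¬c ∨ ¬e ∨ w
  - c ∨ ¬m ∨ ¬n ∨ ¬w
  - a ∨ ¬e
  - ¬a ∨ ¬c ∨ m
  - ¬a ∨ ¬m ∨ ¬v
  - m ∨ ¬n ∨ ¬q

Case w = True:
  Clause (¬w) is falsified — contradiction.
Case w = False:
  (n) forces n = True.
  Clause (¬n ∨ w) is falsified — contradiction.
Both cases fail, so the formula is unsatisfiable.

No satisfying assignment exists.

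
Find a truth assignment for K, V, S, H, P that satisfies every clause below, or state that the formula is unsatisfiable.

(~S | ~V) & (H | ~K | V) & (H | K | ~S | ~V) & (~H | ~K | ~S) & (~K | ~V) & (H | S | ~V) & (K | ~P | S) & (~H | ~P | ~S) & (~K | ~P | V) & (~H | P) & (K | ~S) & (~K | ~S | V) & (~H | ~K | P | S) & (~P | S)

K: False; V: False; S: False; H: False; P: False

Try K = True:
  (~K | ~V) forces V = False.
  (H | ~K | V) forces H = True.
  (~H | ~K | ~S) forces S = False.
  (~K | ~P | V) forces P = False.
  clause (~H | P) is falsified — backtrack.
So K = False.
  then (K | ~S) forces S = False.
  then (~P | S) forces P = False.
  then (~H | P) forces H = False.
  then (H | S | ~V) forces V = False.
All clauses satisfied.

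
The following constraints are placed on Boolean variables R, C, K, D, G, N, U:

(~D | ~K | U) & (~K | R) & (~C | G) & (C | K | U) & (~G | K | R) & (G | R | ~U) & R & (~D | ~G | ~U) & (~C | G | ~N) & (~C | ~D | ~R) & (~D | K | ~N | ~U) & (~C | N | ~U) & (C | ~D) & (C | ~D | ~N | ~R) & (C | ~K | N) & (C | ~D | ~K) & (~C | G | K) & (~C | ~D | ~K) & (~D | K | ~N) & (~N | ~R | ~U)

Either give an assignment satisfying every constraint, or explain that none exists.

Unit clause (R) forces R = True.
Set C = True.
  then (~C | G) forces G = True.
  then (~C | ~D | ~R) forces D = False.
Set K = True.
Set N = True.
  then (~N | ~R | ~U) forces U = False.
All clauses satisfied.

R = True; C = True; K = True; D = False; G = True; N = True; U = False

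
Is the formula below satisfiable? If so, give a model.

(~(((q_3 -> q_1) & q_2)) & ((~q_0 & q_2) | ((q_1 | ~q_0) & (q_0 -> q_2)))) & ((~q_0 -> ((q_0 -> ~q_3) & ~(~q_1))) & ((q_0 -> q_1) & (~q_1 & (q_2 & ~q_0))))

Case q_0 = True: the conjunct ~q_0 is False.
Case q_0 = False: the formula simplifies to ~(((q_3 -> q_1) & q_2)) & (~(~q_1) & (~q_1 & q_2)).
  q_1 = True: the conjunct ~q_1 is False.
  q_1 = False: the conjunct ~(~q_1) becomes ~(~False) = False.
Both cases fail — unsatisfiable.

The formula is unsatisfiable.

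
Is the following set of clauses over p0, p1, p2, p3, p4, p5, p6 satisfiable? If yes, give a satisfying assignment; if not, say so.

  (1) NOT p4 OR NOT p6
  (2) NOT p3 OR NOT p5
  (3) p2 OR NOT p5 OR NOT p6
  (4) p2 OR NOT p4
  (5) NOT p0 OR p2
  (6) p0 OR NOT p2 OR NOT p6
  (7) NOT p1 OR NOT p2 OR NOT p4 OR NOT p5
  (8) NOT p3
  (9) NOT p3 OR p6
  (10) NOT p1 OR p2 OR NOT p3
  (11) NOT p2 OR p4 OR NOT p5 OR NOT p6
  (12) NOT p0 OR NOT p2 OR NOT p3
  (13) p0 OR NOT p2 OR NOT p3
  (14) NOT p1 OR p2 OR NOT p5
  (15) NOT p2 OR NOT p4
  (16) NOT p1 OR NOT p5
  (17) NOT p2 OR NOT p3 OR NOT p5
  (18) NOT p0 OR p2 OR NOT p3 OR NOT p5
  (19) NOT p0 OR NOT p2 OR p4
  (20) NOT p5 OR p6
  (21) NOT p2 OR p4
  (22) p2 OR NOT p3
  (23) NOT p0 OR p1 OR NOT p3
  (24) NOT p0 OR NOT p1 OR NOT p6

Unit clause (NOT p3) forces p3 = False.
Set p0 = False.
Set p1 = False.
Try p2 = True:
  (p0 OR NOT p2 OR NOT p6) forces p6 = False.
  (NOT p2 OR NOT p4) forces p4 = False.
  clause (NOT p2 OR p4) is falsified — backtrack.
So p2 = False.
  then (p2 OR NOT p4) forces p4 = False.
Set p5 = False.
Set p6 = True.
All clauses satisfied.

p0 = False, p1 = False, p2 = False, p3 = False, p4 = False, p5 = False, p6 = True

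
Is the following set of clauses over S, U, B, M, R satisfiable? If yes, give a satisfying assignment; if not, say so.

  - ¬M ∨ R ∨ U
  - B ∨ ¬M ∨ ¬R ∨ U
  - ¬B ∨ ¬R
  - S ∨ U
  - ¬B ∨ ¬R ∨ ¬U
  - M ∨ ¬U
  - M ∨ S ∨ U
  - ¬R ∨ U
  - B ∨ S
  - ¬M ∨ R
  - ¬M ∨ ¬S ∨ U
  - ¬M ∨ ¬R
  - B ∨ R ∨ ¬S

Try S = False:
  (S ∨ U) forces U = True.
  (M ∨ ¬U) forces M = True.
  (B ∨ S) forces B = True.
  (¬B ∨ ¬R) forces R = False.
  clause (¬M ∨ R) is falsified — backtrack.
So S = True.
Set U = False.
  then (¬R ∨ U) forces R = False.
  then (¬M ∨ R) forces M = False.
  then (B ∨ R ∨ ¬S) forces B = True.
All clauses satisfied.

S=T, U=F, B=T, M=F, R=F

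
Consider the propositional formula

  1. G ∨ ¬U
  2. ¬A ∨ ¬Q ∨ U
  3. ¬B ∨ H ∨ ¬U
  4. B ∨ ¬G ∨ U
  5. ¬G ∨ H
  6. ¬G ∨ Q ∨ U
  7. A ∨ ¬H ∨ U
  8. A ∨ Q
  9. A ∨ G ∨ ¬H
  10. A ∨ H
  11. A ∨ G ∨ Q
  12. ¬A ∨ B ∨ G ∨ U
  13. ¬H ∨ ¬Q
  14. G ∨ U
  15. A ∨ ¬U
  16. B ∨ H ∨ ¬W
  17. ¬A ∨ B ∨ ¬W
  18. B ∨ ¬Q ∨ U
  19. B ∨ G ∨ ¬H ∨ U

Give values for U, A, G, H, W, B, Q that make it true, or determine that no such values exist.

Try U = False:
  (G ∨ U) forces G = True.
  (B ∨ ¬G ∨ U) forces B = True.
  (¬G ∨ H) forces H = True.
  (¬G ∨ Q ∨ U) forces Q = True.
  clause (¬H ∨ ¬Q) is falsified — backtrack.
So U = True.
  then (G ∨ ¬U) forces G = True.
  then (¬G ∨ H) forces H = True.
  then (¬H ∨ ¬Q) forces Q = False.
  then (A ∨ ¬U) forces A = True.
Set W = False.
Set B = False.
All clauses satisfied.

U=T; A=T; G=T; H=T; W=F; B=F; Q=F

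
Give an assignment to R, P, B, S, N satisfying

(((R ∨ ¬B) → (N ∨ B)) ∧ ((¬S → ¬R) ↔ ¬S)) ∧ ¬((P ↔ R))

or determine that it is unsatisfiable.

R=F, P=T, B=F, S=F, N=T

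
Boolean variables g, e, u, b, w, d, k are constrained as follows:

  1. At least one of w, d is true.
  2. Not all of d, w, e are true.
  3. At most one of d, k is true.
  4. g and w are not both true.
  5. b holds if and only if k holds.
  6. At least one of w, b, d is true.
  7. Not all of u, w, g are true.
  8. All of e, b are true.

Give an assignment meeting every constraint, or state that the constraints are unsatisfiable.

g = False, e = True, u = False, b = True, w = True, d = False, k = True

  (1) {w, d}: 1 true — at least one ✓
  (2) {d, w, e}: 2/3 true — not all ✓
  (3) {d, k}: 1 true — at most one ✓
  (4) g=F, w=T — not both ✓
  (5) b=T, k=T — same ✓
  (6) {w, b, d}: 2 true — at least one ✓
  (7) {u, w, g}: 1/3 true — not all ✓
  (8) {e, b}: all 2 true ✓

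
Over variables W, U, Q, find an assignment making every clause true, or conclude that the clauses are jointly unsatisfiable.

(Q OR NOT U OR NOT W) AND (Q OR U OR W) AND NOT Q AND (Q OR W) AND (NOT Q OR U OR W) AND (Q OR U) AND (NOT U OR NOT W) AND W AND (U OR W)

No satisfying assignment exists.

Case W = True:
  (NOT Q) forces Q = False.
  (Q OR NOT U OR NOT W) forces U = False.
  Clause (Q OR U) is falsified — contradiction.
Case W = False:
  Clause (W) is falsified — contradiction.
Both cases fail, so the formula is unsatisfiable.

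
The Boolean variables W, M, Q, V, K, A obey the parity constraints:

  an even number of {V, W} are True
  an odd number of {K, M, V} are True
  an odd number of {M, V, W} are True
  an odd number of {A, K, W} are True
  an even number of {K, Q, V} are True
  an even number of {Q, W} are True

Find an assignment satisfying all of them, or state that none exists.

W=F; M=T; Q=F; V=F; K=F; A=T

{V, W}: 0 true → even ✓
{K, M, V}: 1 true → odd ✓
{M, V, W}: 1 true → odd ✓
{A, K, W}: 1 true → odd ✓
{K, Q, V}: 0 true → even ✓
{Q, W}: 0 true → even ✓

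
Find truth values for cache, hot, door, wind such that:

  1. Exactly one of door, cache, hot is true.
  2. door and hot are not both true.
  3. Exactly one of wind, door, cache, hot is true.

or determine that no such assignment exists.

cache = True, hot = False, door = False, wind = False

  (1) {door, cache, hot}: 1 true — exactly one ✓
  (2) door=F, hot=F — not both ✓
  (3) {wind, door, cache, hot}: 1 true — exactly one ✓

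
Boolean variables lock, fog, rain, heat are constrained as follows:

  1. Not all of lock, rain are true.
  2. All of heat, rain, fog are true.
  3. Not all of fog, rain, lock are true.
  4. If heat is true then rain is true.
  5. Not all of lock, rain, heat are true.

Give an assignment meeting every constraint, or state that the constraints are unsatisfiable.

lock: False, fog: True, rain: True, heat: True

  (1) {lock, rain}: 1/2 true — not all ✓
  (2) {heat, rain, fog}: all 3 true ✓
  (3) {fog, rain, lock}: 2/3 true — not all ✓
  (4) heat=T ⇒ rain: T ✓
  (5) {lock, rain, heat}: 2/3 true — not all ✓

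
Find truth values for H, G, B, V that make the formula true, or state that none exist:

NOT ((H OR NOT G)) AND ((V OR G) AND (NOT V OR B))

H=F, G=T, B=F, V=F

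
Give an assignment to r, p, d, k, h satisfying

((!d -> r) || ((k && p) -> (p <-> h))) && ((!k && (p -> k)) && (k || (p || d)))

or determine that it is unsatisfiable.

r = True, p = False, d = True, k = False, h = True

  (!d -> r) || ((k && p) -> (p <-> h)) = True
    !d -> r = True
      !d = False
    (k && p) -> (p <-> h) = True
      k && p = False
      p <-> h = False
  (!k && (p -> k)) && (k || (p || d)) = True
    !k && (p -> k) = True
      !k = True
      p -> k = True
    k || (p || d) = True
      p || d = True
Both conjuncts True, so the formula holds.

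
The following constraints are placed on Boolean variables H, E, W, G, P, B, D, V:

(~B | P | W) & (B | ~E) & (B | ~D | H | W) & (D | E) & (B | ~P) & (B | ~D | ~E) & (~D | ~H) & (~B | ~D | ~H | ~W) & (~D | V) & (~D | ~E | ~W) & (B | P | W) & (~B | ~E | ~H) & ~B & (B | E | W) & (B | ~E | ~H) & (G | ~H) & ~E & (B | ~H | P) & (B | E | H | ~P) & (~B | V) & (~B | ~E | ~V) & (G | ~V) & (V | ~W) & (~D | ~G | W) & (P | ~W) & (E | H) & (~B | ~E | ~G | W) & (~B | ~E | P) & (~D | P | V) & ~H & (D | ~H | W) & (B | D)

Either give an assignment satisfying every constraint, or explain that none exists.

Case H = True:
  Clause (~H) is falsified — contradiction.
Case H = False:
  (~B) forces B = False.
  (B | ~E) forces E = False.
  Clause (E | H) is falsified — contradiction.
Both cases fail, so the formula is unsatisfiable.

Unsatisfiable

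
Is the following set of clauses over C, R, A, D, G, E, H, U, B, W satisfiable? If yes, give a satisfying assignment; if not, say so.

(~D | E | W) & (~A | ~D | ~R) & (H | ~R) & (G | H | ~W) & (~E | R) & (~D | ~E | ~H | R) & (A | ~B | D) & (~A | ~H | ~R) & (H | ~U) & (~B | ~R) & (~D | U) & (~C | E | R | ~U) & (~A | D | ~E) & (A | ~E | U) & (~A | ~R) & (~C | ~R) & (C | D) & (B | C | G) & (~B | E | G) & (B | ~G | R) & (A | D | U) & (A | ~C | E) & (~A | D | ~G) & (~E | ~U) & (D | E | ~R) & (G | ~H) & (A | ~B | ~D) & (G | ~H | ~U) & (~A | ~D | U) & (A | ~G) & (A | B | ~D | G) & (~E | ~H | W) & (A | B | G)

Set C = True.
  then (~C | ~R) forces R = False.
  then (~E | R) forces E = False.
  then (~C | E | R | ~U) forces U = False.
  then (A | ~C | E) forces A = True.
  then (~A | ~D | U) forces D = False.
  then (~A | D | ~G) forces G = False.
  then (G | ~H) forces H = False.
  then (G | H | ~W) forces W = False.
  then (~B | E | G) forces B = False.
All clauses satisfied.

C=T, R=F, A=T, D=F, G=F, E=F, H=F, U=F, B=F, W=F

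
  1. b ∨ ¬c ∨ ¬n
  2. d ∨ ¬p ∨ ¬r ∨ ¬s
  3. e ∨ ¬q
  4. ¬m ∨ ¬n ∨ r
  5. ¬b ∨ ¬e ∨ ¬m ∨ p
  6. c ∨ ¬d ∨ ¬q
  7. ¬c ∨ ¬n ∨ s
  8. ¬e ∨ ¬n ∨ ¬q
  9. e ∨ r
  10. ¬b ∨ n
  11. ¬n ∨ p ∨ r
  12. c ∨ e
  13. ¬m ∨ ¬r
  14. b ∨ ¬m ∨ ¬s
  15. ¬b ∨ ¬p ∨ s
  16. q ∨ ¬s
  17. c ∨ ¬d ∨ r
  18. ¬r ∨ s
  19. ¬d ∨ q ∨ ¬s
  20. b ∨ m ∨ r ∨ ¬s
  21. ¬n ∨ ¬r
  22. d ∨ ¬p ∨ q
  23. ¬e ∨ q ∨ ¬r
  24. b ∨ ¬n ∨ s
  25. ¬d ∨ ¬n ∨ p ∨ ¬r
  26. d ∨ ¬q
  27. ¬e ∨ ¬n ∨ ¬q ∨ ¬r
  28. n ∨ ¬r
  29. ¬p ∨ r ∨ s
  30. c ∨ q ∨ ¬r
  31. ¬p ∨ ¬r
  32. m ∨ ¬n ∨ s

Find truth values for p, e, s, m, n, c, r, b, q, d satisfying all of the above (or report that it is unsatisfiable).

Set p = False.
Set e = True.
Set s = False.
  then (¬r ∨ s) forces r = False.
  then (¬n ∨ p ∨ r) forces n = False.
  then (¬b ∨ n) forces b = False.
Set m = True.
Set c = True.
Set q = True.
  then (d ∨ ¬q) forces d = True.
All clauses satisfied.

p = False, e = True, s = False, m = True, n = False, c = True, r = False, b = False, q = True, d = True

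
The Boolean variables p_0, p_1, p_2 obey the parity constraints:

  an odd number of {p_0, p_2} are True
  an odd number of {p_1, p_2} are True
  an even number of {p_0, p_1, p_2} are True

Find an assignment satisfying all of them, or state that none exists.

p_0 = True, p_1 = True, p_2 = False

{p_0, p_2}: 1 true → odd ✓
{p_1, p_2}: 1 true → odd ✓
{p_0, p_1, p_2}: 2 true → even ✓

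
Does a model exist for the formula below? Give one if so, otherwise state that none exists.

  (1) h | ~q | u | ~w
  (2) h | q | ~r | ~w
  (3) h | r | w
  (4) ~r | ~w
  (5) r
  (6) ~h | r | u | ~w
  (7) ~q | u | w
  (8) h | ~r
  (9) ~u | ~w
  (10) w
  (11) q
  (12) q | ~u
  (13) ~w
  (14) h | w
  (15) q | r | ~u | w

Unsatisfiable

Case w = True:
  Clause (~w) is falsified — contradiction.
Case w = False:
  Clause (w) is falsified — contradiction.
Both cases fail, so the formula is unsatisfiable.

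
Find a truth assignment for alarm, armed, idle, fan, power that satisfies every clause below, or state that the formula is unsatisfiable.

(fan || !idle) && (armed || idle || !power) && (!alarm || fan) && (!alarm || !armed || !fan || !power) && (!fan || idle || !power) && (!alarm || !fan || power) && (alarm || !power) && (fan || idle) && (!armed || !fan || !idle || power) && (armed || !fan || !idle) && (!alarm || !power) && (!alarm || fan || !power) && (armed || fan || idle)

Try alarm = True:
  (!alarm || fan) forces fan = True.
  (!alarm || !fan || power) forces power = True.
  clause (!alarm || !power) is falsified — backtrack.
So alarm = False.
  then (alarm || !power) forces power = False.
Set armed = False.
Try idle = True:
  (fan || !idle) forces fan = True.
  clause (armed || !fan || !idle) is falsified — backtrack.
So idle = False.
  then (fan || idle) forces fan = True.
All clauses satisfied.

alarm=F, armed=F, idle=F, fan=T, power=F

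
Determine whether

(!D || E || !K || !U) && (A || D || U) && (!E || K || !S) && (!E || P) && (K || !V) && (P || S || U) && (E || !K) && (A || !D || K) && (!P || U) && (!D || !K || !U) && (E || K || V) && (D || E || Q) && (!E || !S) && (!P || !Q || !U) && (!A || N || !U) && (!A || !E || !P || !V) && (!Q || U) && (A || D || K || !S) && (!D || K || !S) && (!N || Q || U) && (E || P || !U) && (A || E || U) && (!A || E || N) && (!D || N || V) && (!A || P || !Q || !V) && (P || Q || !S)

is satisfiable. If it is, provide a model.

V = False, E = True, D = False, Q = False, N = True, K = False, A = False, S = False, P = True, U = True

Set V = False.
Try E = False:
  (E || !K) forces K = False.
  clause (E || K || V) is falsified — backtrack.
So E = True.
  then (!E || P) forces P = True.
  then (!P || U) forces U = True.
  then (!E || !S) forces S = False.
  then (!P || !Q || !U) forces Q = False.
Set D = False.
Set N = True.
Set K = False.
Set A = False.
All clauses satisfied.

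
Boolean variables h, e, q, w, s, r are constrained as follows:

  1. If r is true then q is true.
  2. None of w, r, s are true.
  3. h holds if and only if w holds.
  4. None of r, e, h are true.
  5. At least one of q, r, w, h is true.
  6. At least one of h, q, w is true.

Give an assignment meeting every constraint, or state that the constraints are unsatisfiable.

h: False, e: False, q: True, w: False, s: False, r: False

  (1) r=F ⇒ q: vacuous ✓
  (2) {w, r, s}: 0 true — none ✓
  (3) h=F, w=F — same ✓
  (4) {r, e, h}: 0 true — none ✓
  (5) {q, r, w, h}: 1 true — at least one ✓
  (6) {h, q, w}: 1 true — at least one ✓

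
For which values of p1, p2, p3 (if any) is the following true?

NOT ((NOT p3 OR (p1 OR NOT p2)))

p1=F; p2=T; p3=T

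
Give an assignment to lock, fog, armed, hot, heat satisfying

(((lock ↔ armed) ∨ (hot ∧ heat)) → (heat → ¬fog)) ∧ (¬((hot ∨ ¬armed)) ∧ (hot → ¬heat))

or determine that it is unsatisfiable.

lock=F, fog=F, armed=T, hot=F, heat=T

  ((lock ↔ armed) ∨ (hot ∧ heat)) → (heat → ¬fog) = True
    (lock ↔ armed) ∨ (hot ∧ heat) = False
      lock ↔ armed = False
      hot ∧ heat = False
    heat → ¬fog = True
      ¬fog = True
  ¬((hot ∨ ¬armed)) ∧ (hot → ¬heat) = True
    ¬((hot ∨ ¬armed)) = True
      hot ∨ ¬armed = False
        ¬armed = False
    hot → ¬heat = True
      ¬heat = False
Both conjuncts True, so the formula holds.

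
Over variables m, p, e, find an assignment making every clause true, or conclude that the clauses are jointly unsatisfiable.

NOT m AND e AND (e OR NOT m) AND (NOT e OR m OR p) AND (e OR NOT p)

m = False, p = True, e = True

Unit clause (NOT m) forces m = False.
Unit clause (e) forces e = True.
In (NOT e OR m OR p) only p is left, so p = True.
Check each clause:
  (NOT m): NOT m holds.
  (e): e holds.
  (e OR NOT m): e holds.
  (NOT e OR m OR p): p holds.
  (e OR NOT p): e holds.
All clauses satisfied.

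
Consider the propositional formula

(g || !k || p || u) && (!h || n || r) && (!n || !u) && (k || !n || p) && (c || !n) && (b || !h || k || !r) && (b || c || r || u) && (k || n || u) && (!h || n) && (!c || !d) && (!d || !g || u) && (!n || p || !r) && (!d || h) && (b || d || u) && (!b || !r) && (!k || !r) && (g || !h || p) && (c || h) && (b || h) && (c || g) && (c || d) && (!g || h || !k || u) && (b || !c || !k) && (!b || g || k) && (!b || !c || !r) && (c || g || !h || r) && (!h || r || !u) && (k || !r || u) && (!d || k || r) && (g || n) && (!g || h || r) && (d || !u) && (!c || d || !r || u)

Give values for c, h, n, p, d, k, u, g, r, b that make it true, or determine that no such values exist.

c = True; h = False; n = True; p = True; d = False; k = True; u = False; g = False; r = False; b = True

Set c = True.
  then (!c || !d) forces d = False.
  then (d || !u) forces u = False.
  then (!c || d || !r || u) forces r = False.
  then (b || d || u) forces b = True.
Set h = False.
  then (!g || h || r) forces g = False.
  then (!b || g || k) forces k = True.
  then (g || n) forces n = True.
  then (g || !k || p || u) forces p = True.
All clauses satisfied.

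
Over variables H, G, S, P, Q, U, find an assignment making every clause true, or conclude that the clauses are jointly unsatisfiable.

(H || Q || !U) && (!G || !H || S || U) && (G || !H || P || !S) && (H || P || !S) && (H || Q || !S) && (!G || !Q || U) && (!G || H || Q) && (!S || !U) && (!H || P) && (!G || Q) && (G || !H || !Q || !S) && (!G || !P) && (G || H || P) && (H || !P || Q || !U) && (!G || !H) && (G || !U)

Set H = False.
Set G = True.
  then (!G || H || Q) forces Q = True.
  then (!G || !P) forces P = False.
  then (H || P || !S) forces S = False.
  then (!G || !Q || U) forces U = True.
All clauses satisfied.

H: False, G: True, S: False, P: False, Q: True, U: True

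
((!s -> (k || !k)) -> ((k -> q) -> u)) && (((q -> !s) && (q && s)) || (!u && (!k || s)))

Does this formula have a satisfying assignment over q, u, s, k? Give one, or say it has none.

q = False, u = False, s = True, k = True

  (!s -> (k || !k)) -> ((k -> q) -> u) = True
    !s -> (k || !k) = True
      !s = False
      k || !k = True
        !k = False
    (k -> q) -> u = True
      k -> q = False
  ((q -> !s) && (q && s)) || (!u && (!k || s)) = True
    (q -> !s) && (q && s) = False
      q -> !s = True
        !s = False
      q && s = False
    !u && (!k || s) = True
      !u = True
      !k || s = True
        !k = False
Both conjuncts True, so the formula holds.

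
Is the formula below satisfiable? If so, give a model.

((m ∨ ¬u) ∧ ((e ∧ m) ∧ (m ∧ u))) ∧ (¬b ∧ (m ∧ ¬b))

e = True, m = True, b = False, u = True

  (m ∨ ¬u) ∧ ((e ∧ m) ∧ (m ∧ u)) = True
    m ∨ ¬u = True
      ¬u = False
    (e ∧ m) ∧ (m ∧ u) = True
      e ∧ m = True
      m ∧ u = True
  ¬b ∧ (m ∧ ¬b) = True
    ¬b = True
    m ∧ ¬b = True
      ¬b = True
Both conjuncts True, so the formula holds.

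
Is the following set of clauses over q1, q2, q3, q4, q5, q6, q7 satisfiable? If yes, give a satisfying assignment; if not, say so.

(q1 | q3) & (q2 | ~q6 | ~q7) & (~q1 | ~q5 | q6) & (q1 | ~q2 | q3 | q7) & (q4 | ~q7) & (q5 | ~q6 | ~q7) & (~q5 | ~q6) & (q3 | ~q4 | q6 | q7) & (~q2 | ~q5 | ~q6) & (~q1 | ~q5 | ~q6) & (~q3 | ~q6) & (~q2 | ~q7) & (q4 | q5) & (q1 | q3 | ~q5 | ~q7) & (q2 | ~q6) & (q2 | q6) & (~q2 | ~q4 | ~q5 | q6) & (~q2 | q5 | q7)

q1 = False, q2 = True, q3 = True, q4 = False, q5 = True, q6 = False, q7 = False

Set q1 = False.
  then (q1 | q3) forces q3 = True.
  then (~q3 | ~q6) forces q6 = False.
  then (q2 | q6) forces q2 = True.
  then (~q2 | ~q7) forces q7 = False.
  then (~q2 | q5 | q7) forces q5 = True.
  then (~q2 | ~q4 | ~q5 | q6) forces q4 = False.
All clauses satisfied.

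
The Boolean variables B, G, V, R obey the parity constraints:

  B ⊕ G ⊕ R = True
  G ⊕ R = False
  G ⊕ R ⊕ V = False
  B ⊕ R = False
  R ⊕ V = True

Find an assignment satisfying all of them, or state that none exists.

B: True, G: True, V: False, R: True

B ⊕ G ⊕ R = T ⊕ T ⊕ T = True ✓
G ⊕ R = T ⊕ T = False ✓
G ⊕ R ⊕ V = T ⊕ T ⊕ F = False ✓
B ⊕ R = T ⊕ T = False ✓
R ⊕ V = T ⊕ F = True ✓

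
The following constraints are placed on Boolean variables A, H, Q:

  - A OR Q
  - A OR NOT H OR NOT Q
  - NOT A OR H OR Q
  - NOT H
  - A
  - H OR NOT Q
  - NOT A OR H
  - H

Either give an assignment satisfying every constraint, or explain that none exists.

Case H = True:
  Clause (NOT H) is falsified — contradiction.
Case H = False:
  Clause (H) is falsified — contradiction.
Both cases fail, so the formula is unsatisfiable.

UNSATISFIABLE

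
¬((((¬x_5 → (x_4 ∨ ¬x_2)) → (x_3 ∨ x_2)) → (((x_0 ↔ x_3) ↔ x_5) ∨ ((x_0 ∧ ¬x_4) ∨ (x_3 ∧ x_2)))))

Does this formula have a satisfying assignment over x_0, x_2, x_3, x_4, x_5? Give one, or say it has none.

x_0=T, x_2=T, x_3=F, x_4=T, x_5=T

  ¬((((¬x_5 → (x_4 ∨ ¬x_2)) → (x_3 ∨ x_2)) → (((x_0 ↔ x_3) ↔ x_5) ∨ ((x_0 ∧ ¬x_4) ∨ (x_3 ∧ x_2))))) = True
    ((¬x_5 → (x_4 ∨ ¬x_2)) → (x_3 ∨ x_2)) → (((x_0 ↔ x_3) ↔ x_5) ∨ ((x_0 ∧ ¬x_4) ∨ (x_3 ∧ x_2))) = False
      (¬x_5 → (x_4 ∨ ¬x_2)) → (x_3 ∨ x_2) = True
        ¬x_5 → (x_4 ∨ ¬x_2) = True
          ¬x_5 = False
          x_4 ∨ ¬x_2 = True
            ¬x_2 = False
        x_3 ∨ x_2 = True
      ((x_0 ↔ x_3) ↔ x_5) ∨ ((x_0 ∧ ¬x_4) ∨ (x_3 ∧ x_2)) = False
        (x_0 ↔ x_3) ↔ x_5 = False
          x_0 ↔ x_3 = False
        (x_0 ∧ ¬x_4) ∨ (x_3 ∧ x_2) = False
          x_0 ∧ ¬x_4 = False
            ¬x_4 = False
          x_3 ∧ x_2 = False
The formula evaluates to True.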